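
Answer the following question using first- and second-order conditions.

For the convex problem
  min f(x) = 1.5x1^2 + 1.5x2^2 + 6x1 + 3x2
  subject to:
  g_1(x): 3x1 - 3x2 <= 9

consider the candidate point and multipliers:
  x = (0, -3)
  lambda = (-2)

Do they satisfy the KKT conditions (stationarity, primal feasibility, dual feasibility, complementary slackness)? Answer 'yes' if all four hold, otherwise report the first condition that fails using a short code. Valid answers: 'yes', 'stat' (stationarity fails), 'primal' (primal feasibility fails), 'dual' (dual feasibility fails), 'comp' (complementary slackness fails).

Gradient of f: grad f(x) = Q x + c = (6, -6)
Constraint values g_i(x) = a_i^T x - b_i:
  g_1((0, -3)) = 0
Stationarity residual: grad f(x) + sum_i lambda_i a_i = (0, 0)
  -> stationarity OK
Primal feasibility (all g_i <= 0): OK
Dual feasibility (all lambda_i >= 0): FAILS
Complementary slackness (lambda_i * g_i(x) = 0 for all i): OK

Verdict: the first failing condition is dual_feasibility -> dual.

dual


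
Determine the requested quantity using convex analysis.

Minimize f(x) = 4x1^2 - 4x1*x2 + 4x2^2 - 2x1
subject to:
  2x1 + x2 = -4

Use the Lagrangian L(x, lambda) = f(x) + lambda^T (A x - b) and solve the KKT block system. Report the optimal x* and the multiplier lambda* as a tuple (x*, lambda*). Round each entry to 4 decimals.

Form the Lagrangian:
  L(x, lambda) = (1/2) x^T Q x + c^T x + lambda^T (A x - b)
Stationarity (grad_x L = 0): Q x + c + A^T lambda = 0.
Primal feasibility: A x = b.

This gives the KKT block system:
  [ Q   A^T ] [ x     ]   [-c ]
  [ A    0  ] [ lambda ] = [ b ]

Solving the linear system:
  x*      = (-1.3929, -1.2143)
  lambda* = (4.1429)
  f(x*)   = 9.6786

x* = (-1.3929, -1.2143), lambda* = (4.1429)


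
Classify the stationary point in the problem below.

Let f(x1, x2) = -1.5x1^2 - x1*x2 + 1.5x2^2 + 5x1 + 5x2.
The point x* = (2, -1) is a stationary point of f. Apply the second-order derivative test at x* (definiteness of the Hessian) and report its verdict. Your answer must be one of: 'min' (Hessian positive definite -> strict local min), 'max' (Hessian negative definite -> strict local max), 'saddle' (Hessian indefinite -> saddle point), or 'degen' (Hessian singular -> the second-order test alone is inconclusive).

Compute the Hessian H = grad^2 f:
  H = [[-3, -1], [-1, 3]]
Verify stationarity: grad f(x*) = H x* + g = (0, 0).
Eigenvalues of H: -3.1623, 3.1623.
Eigenvalues have mixed signs, so H is indefinite -> x* is a saddle point.

saddle


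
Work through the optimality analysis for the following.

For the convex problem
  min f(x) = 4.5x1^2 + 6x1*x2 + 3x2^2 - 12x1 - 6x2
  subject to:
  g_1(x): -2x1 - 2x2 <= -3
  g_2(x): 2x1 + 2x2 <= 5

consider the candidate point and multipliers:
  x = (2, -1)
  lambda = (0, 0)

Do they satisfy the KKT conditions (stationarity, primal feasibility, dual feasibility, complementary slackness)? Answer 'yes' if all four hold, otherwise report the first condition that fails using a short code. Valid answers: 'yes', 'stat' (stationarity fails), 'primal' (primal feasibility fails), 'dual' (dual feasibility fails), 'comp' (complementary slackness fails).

Gradient of f: grad f(x) = Q x + c = (0, 0)
Constraint values g_i(x) = a_i^T x - b_i:
  g_1((2, -1)) = 1
  g_2((2, -1)) = -3
Stationarity residual: grad f(x) + sum_i lambda_i a_i = (0, 0)
  -> stationarity OK
Primal feasibility (all g_i <= 0): FAILS
Dual feasibility (all lambda_i >= 0): OK
Complementary slackness (lambda_i * g_i(x) = 0 for all i): OK

Verdict: the first failing condition is primal_feasibility -> primal.

primal


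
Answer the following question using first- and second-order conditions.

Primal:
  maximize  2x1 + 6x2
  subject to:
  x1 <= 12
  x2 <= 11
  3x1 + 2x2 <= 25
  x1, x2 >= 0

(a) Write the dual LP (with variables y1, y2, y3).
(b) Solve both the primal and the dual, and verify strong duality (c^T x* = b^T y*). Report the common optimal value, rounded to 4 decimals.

The standard primal-dual pair for 'max c^T x s.t. A x <= b, x >= 0' is:
  Dual:  min b^T y  s.t.  A^T y >= c,  y >= 0.

So the dual LP is:
  minimize  12y1 + 11y2 + 25y3
  subject to:
    y1 + 3y3 >= 2
    y2 + 2y3 >= 6
    y1, y2, y3 >= 0

Solving the primal: x* = (1, 11).
  primal value c^T x* = 68.
Solving the dual: y* = (0, 4.6667, 0.6667).
  dual value b^T y* = 68.
Strong duality: c^T x* = b^T y*. Confirmed.

68


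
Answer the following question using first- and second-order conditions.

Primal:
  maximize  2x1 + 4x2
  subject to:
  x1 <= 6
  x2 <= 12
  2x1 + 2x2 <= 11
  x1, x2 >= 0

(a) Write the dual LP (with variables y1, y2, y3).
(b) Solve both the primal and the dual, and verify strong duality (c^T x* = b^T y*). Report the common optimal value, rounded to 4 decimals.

The standard primal-dual pair for 'max c^T x s.t. A x <= b, x >= 0' is:
  Dual:  min b^T y  s.t.  A^T y >= c,  y >= 0.

So the dual LP is:
  minimize  6y1 + 12y2 + 11y3
  subject to:
    y1 + 2y3 >= 2
    y2 + 2y3 >= 4
    y1, y2, y3 >= 0

Solving the primal: x* = (0, 5.5).
  primal value c^T x* = 22.
Solving the dual: y* = (0, 0, 2).
  dual value b^T y* = 22.
Strong duality: c^T x* = b^T y*. Confirmed.

22


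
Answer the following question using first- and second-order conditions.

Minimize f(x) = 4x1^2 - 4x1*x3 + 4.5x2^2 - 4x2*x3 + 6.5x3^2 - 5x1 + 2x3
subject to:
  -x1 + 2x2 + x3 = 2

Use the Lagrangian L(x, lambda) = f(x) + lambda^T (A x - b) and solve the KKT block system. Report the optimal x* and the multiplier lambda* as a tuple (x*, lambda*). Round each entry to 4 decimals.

Form the Lagrangian:
  L(x, lambda) = (1/2) x^T Q x + c^T x + lambda^T (A x - b)
Stationarity (grad_x L = 0): Q x + c + A^T lambda = 0.
Primal feasibility: A x = b.

This gives the KKT block system:
  [ Q   A^T ] [ x     ]   [-c ]
  [ A    0  ] [ lambda ] = [ b ]

Solving the linear system:
  x*      = (0.4894, 0.971, 0.5474)
  lambda* = (-3.2747)
  f(x*)   = 2.5986

x* = (0.4894, 0.971, 0.5474), lambda* = (-3.2747)


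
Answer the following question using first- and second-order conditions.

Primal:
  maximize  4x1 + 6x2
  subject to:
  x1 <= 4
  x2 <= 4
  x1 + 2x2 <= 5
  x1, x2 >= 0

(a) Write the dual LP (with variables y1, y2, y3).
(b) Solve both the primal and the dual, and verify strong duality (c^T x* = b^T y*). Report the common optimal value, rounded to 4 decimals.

The standard primal-dual pair for 'max c^T x s.t. A x <= b, x >= 0' is:
  Dual:  min b^T y  s.t.  A^T y >= c,  y >= 0.

So the dual LP is:
  minimize  4y1 + 4y2 + 5y3
  subject to:
    y1 + y3 >= 4
    y2 + 2y3 >= 6
    y1, y2, y3 >= 0

Solving the primal: x* = (4, 0.5).
  primal value c^T x* = 19.
Solving the dual: y* = (1, 0, 3).
  dual value b^T y* = 19.
Strong duality: c^T x* = b^T y*. Confirmed.

19


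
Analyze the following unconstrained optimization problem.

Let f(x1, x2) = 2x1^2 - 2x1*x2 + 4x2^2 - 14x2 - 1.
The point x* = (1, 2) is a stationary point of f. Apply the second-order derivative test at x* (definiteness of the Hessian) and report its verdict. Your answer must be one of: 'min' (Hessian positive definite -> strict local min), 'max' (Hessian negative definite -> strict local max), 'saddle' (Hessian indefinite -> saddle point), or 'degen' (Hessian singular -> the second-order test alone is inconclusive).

Compute the Hessian H = grad^2 f:
  H = [[4, -2], [-2, 8]]
Verify stationarity: grad f(x*) = H x* + g = (0, 0).
Eigenvalues of H: 3.1716, 8.8284.
Both eigenvalues > 0, so H is positive definite -> x* is a strict local min.

min


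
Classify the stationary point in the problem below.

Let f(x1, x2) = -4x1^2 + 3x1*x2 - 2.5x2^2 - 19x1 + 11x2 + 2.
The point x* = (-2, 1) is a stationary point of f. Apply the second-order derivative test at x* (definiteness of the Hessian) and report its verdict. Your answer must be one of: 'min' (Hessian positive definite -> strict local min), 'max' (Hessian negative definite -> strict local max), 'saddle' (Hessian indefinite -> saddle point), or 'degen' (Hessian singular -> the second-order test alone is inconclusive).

Compute the Hessian H = grad^2 f:
  H = [[-8, 3], [3, -5]]
Verify stationarity: grad f(x*) = H x* + g = (0, 0).
Eigenvalues of H: -9.8541, -3.1459.
Both eigenvalues < 0, so H is negative definite -> x* is a strict local max.

max


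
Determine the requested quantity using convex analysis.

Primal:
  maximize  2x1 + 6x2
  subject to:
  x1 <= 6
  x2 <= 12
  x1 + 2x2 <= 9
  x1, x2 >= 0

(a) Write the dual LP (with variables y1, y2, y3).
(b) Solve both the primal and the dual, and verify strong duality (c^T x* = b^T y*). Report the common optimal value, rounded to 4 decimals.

The standard primal-dual pair for 'max c^T x s.t. A x <= b, x >= 0' is:
  Dual:  min b^T y  s.t.  A^T y >= c,  y >= 0.

So the dual LP is:
  minimize  6y1 + 12y2 + 9y3
  subject to:
    y1 + y3 >= 2
    y2 + 2y3 >= 6
    y1, y2, y3 >= 0

Solving the primal: x* = (0, 4.5).
  primal value c^T x* = 27.
Solving the dual: y* = (0, 0, 3).
  dual value b^T y* = 27.
Strong duality: c^T x* = b^T y*. Confirmed.

27


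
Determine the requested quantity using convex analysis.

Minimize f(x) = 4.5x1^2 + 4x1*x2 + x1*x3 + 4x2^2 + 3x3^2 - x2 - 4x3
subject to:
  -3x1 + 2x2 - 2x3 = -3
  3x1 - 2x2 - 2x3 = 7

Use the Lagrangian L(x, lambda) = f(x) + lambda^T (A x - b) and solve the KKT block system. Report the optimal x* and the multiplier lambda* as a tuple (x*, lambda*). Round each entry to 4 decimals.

Form the Lagrangian:
  L(x, lambda) = (1/2) x^T Q x + c^T x + lambda^T (A x - b)
Stationarity (grad_x L = 0): Q x + c + A^T lambda = 0.
Primal feasibility: A x = b.

This gives the KKT block system:
  [ Q   A^T ] [ x     ]   [-c ]
  [ A    0  ] [ lambda ] = [ b ]

Solving the linear system:
  x*      = (1.0897, -0.8654, -1)
  lambda* = (-1.3365, -3.1186)
  f(x*)   = 11.3429

x* = (1.0897, -0.8654, -1), lambda* = (-1.3365, -3.1186)


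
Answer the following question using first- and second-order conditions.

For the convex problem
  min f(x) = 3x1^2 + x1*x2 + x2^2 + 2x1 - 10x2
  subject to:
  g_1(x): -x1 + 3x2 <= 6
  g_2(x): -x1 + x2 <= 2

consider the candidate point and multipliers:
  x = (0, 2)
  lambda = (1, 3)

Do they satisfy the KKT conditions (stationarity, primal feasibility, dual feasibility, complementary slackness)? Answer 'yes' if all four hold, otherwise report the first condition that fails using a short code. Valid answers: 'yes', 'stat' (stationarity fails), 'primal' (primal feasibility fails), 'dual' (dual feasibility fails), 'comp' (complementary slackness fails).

Gradient of f: grad f(x) = Q x + c = (4, -6)
Constraint values g_i(x) = a_i^T x - b_i:
  g_1((0, 2)) = 0
  g_2((0, 2)) = 0
Stationarity residual: grad f(x) + sum_i lambda_i a_i = (0, 0)
  -> stationarity OK
Primal feasibility (all g_i <= 0): OK
Dual feasibility (all lambda_i >= 0): OK
Complementary slackness (lambda_i * g_i(x) = 0 for all i): OK

Verdict: yes, KKT holds.

yes


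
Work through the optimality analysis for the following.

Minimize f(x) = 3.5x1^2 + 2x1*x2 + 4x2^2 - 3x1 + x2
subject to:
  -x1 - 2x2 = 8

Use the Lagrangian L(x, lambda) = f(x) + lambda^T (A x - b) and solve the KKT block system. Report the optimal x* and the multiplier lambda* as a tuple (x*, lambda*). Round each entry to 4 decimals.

Form the Lagrangian:
  L(x, lambda) = (1/2) x^T Q x + c^T x + lambda^T (A x - b)
Stationarity (grad_x L = 0): Q x + c + A^T lambda = 0.
Primal feasibility: A x = b.

This gives the KKT block system:
  [ Q   A^T ] [ x     ]   [-c ]
  [ A    0  ] [ lambda ] = [ b ]

Solving the linear system:
  x*      = (-0.6429, -3.6786)
  lambda* = (-14.8571)
  f(x*)   = 58.5536

x* = (-0.6429, -3.6786), lambda* = (-14.8571)


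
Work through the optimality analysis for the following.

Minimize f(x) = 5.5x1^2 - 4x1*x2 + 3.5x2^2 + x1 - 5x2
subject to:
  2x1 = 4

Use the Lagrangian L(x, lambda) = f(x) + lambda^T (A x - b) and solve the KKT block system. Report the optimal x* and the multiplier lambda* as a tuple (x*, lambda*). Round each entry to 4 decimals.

Form the Lagrangian:
  L(x, lambda) = (1/2) x^T Q x + c^T x + lambda^T (A x - b)
Stationarity (grad_x L = 0): Q x + c + A^T lambda = 0.
Primal feasibility: A x = b.

This gives the KKT block system:
  [ Q   A^T ] [ x     ]   [-c ]
  [ A    0  ] [ lambda ] = [ b ]

Solving the linear system:
  x*      = (2, 1.8571)
  lambda* = (-7.7857)
  f(x*)   = 11.9286

x* = (2, 1.8571), lambda* = (-7.7857)


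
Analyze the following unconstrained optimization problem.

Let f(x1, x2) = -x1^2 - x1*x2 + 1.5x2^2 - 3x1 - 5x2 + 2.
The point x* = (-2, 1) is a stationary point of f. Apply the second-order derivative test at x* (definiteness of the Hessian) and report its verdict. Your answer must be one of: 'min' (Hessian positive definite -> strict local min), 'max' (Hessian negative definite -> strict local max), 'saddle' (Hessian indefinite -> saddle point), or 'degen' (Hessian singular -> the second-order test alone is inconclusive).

Compute the Hessian H = grad^2 f:
  H = [[-2, -1], [-1, 3]]
Verify stationarity: grad f(x*) = H x* + g = (0, 0).
Eigenvalues of H: -2.1926, 3.1926.
Eigenvalues have mixed signs, so H is indefinite -> x* is a saddle point.

saddle


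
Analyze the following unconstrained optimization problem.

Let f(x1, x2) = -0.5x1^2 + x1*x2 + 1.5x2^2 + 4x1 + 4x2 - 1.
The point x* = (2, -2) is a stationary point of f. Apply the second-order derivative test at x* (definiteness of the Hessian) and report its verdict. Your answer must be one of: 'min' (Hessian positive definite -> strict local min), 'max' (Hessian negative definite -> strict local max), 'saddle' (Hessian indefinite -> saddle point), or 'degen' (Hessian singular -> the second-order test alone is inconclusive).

Compute the Hessian H = grad^2 f:
  H = [[-1, 1], [1, 3]]
Verify stationarity: grad f(x*) = H x* + g = (0, 0).
Eigenvalues of H: -1.2361, 3.2361.
Eigenvalues have mixed signs, so H is indefinite -> x* is a saddle point.

saddle


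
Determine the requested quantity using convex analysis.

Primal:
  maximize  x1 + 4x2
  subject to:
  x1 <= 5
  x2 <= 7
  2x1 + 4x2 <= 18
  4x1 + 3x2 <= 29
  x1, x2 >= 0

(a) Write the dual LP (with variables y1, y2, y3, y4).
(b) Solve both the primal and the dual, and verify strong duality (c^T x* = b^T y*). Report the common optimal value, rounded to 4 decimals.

The standard primal-dual pair for 'max c^T x s.t. A x <= b, x >= 0' is:
  Dual:  min b^T y  s.t.  A^T y >= c,  y >= 0.

So the dual LP is:
  minimize  5y1 + 7y2 + 18y3 + 29y4
  subject to:
    y1 + 2y3 + 4y4 >= 1
    y2 + 4y3 + 3y4 >= 4
    y1, y2, y3, y4 >= 0

Solving the primal: x* = (0, 4.5).
  primal value c^T x* = 18.
Solving the dual: y* = (0, 0, 1, 0).
  dual value b^T y* = 18.
Strong duality: c^T x* = b^T y*. Confirmed.

18


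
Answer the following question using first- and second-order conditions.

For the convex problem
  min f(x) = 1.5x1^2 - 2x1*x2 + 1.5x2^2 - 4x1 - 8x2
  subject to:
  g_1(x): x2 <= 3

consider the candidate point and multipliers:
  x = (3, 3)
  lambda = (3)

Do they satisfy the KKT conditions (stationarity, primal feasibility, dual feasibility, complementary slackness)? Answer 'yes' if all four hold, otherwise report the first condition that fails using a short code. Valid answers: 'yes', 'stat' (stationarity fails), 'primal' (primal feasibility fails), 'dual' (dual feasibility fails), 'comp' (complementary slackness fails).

Gradient of f: grad f(x) = Q x + c = (-1, -5)
Constraint values g_i(x) = a_i^T x - b_i:
  g_1((3, 3)) = 0
Stationarity residual: grad f(x) + sum_i lambda_i a_i = (-1, -2)
  -> stationarity FAILS
Primal feasibility (all g_i <= 0): OK
Dual feasibility (all lambda_i >= 0): OK
Complementary slackness (lambda_i * g_i(x) = 0 for all i): OK

Verdict: the first failing condition is stationarity -> stat.

stat


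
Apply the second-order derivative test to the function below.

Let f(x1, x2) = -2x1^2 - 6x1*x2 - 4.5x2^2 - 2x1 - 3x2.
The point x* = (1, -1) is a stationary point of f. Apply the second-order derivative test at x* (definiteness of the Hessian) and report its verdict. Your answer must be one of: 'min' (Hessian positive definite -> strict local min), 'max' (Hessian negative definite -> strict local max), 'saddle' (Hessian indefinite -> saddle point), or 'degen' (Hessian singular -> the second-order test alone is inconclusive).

Compute the Hessian H = grad^2 f:
  H = [[-4, -6], [-6, -9]]
Verify stationarity: grad f(x*) = H x* + g = (0, 0).
Eigenvalues of H: -13, 0.
H has a zero eigenvalue (singular; negative semidefinite but not definite), so H is neither positive definite, negative definite, nor indefinite. The second-order test alone is inconclusive -> degen.
(Indeed, f is constant along the null direction of H through x*, so x* is not a strict local extremum.)

degen


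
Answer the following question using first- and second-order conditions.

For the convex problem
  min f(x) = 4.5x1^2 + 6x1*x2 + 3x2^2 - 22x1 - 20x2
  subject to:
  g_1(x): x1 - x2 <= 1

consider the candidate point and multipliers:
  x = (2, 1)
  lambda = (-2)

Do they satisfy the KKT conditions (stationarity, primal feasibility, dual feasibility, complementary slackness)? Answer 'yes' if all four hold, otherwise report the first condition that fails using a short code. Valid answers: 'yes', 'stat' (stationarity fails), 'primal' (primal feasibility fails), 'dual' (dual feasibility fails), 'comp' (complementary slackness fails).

Gradient of f: grad f(x) = Q x + c = (2, -2)
Constraint values g_i(x) = a_i^T x - b_i:
  g_1((2, 1)) = 0
Stationarity residual: grad f(x) + sum_i lambda_i a_i = (0, 0)
  -> stationarity OK
Primal feasibility (all g_i <= 0): OK
Dual feasibility (all lambda_i >= 0): FAILS
Complementary slackness (lambda_i * g_i(x) = 0 for all i): OK

Verdict: the first failing condition is dual_feasibility -> dual.

dual


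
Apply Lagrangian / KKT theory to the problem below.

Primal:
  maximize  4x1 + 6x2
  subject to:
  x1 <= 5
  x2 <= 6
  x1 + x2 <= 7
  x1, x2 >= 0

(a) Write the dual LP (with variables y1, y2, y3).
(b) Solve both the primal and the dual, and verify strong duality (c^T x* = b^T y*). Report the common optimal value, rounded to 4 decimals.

The standard primal-dual pair for 'max c^T x s.t. A x <= b, x >= 0' is:
  Dual:  min b^T y  s.t.  A^T y >= c,  y >= 0.

So the dual LP is:
  minimize  5y1 + 6y2 + 7y3
  subject to:
    y1 + y3 >= 4
    y2 + y3 >= 6
    y1, y2, y3 >= 0

Solving the primal: x* = (1, 6).
  primal value c^T x* = 40.
Solving the dual: y* = (0, 2, 4).
  dual value b^T y* = 40.
Strong duality: c^T x* = b^T y*. Confirmed.

40


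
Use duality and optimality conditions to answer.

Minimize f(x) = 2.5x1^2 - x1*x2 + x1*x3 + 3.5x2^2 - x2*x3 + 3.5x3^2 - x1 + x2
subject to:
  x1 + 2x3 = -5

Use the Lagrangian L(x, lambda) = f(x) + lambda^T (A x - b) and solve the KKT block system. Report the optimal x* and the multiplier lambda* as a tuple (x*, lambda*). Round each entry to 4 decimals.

Form the Lagrangian:
  L(x, lambda) = (1/2) x^T Q x + c^T x + lambda^T (A x - b)
Stationarity (grad_x L = 0): Q x + c + A^T lambda = 0.
Primal feasibility: A x = b.

This gives the KKT block system:
  [ Q   A^T ] [ x     ]   [-c ]
  [ A    0  ] [ lambda ] = [ b ]

Solving the linear system:
  x*      = (-0.9625, -0.5687, -2.0187)
  lambda* = (7.2625)
  f(x*)   = 18.3531

x* = (-0.9625, -0.5687, -2.0187), lambda* = (7.2625)


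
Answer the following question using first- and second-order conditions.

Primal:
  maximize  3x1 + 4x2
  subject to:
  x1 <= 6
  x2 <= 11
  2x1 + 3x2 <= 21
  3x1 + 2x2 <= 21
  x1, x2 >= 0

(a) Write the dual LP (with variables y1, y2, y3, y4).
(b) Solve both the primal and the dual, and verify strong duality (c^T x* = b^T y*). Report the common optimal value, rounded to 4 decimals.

The standard primal-dual pair for 'max c^T x s.t. A x <= b, x >= 0' is:
  Dual:  min b^T y  s.t.  A^T y >= c,  y >= 0.

So the dual LP is:
  minimize  6y1 + 11y2 + 21y3 + 21y4
  subject to:
    y1 + 2y3 + 3y4 >= 3
    y2 + 3y3 + 2y4 >= 4
    y1, y2, y3, y4 >= 0

Solving the primal: x* = (4.2, 4.2).
  primal value c^T x* = 29.4.
Solving the dual: y* = (0, 0, 1.2, 0.2).
  dual value b^T y* = 29.4.
Strong duality: c^T x* = b^T y*. Confirmed.

29.4


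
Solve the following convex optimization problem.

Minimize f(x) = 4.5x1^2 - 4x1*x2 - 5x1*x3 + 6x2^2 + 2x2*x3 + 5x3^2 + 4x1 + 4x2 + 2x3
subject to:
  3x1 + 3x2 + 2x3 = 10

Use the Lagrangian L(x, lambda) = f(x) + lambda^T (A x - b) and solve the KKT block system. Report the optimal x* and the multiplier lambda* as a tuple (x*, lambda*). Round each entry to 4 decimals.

Form the Lagrangian:
  L(x, lambda) = (1/2) x^T Q x + c^T x + lambda^T (A x - b)
Stationarity (grad_x L = 0): Q x + c + A^T lambda = 0.
Primal feasibility: A x = b.

This gives the KKT block system:
  [ Q   A^T ] [ x     ]   [-c ]
  [ A    0  ] [ lambda ] = [ b ]

Solving the linear system:
  x*      = (1.6948, 0.8779, 1.141)
  lambda* = (-3.3457)
  f(x*)   = 23.0148

x* = (1.6948, 0.8779, 1.141), lambda* = (-3.3457)


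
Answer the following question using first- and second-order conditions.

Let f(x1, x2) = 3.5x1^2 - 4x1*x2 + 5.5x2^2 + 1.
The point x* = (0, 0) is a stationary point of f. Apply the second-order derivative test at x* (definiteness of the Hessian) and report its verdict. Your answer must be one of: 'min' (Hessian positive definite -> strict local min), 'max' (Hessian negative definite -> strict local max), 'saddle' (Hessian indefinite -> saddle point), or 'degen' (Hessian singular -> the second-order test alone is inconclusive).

Compute the Hessian H = grad^2 f:
  H = [[7, -4], [-4, 11]]
Verify stationarity: grad f(x*) = H x* + g = (0, 0).
Eigenvalues of H: 4.5279, 13.4721.
Both eigenvalues > 0, so H is positive definite -> x* is a strict local min.

min


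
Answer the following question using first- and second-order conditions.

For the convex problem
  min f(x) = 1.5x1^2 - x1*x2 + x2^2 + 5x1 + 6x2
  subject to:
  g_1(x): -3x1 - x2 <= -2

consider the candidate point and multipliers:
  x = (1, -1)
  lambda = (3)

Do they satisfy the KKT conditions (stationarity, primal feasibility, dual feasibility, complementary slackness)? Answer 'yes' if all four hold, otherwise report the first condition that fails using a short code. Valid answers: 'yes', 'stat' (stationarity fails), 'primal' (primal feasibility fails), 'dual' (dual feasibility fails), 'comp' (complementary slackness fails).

Gradient of f: grad f(x) = Q x + c = (9, 3)
Constraint values g_i(x) = a_i^T x - b_i:
  g_1((1, -1)) = 0
Stationarity residual: grad f(x) + sum_i lambda_i a_i = (0, 0)
  -> stationarity OK
Primal feasibility (all g_i <= 0): OK
Dual feasibility (all lambda_i >= 0): OK
Complementary slackness (lambda_i * g_i(x) = 0 for all i): OK

Verdict: yes, KKT holds.

yes


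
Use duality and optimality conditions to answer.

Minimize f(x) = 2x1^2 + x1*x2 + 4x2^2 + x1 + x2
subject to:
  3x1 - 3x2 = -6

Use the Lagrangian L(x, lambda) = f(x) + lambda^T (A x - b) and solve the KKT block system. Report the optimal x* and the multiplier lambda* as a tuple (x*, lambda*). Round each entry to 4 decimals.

Form the Lagrangian:
  L(x, lambda) = (1/2) x^T Q x + c^T x + lambda^T (A x - b)
Stationarity (grad_x L = 0): Q x + c + A^T lambda = 0.
Primal feasibility: A x = b.

This gives the KKT block system:
  [ Q   A^T ] [ x     ]   [-c ]
  [ A    0  ] [ lambda ] = [ b ]

Solving the linear system:
  x*      = (-1.4286, 0.5714)
  lambda* = (1.381)
  f(x*)   = 3.7143

x* = (-1.4286, 0.5714), lambda* = (1.381)


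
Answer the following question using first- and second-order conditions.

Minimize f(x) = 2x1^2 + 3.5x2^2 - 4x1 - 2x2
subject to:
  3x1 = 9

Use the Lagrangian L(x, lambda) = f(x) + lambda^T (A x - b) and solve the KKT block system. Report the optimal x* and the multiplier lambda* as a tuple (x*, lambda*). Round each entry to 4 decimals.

Form the Lagrangian:
  L(x, lambda) = (1/2) x^T Q x + c^T x + lambda^T (A x - b)
Stationarity (grad_x L = 0): Q x + c + A^T lambda = 0.
Primal feasibility: A x = b.

This gives the KKT block system:
  [ Q   A^T ] [ x     ]   [-c ]
  [ A    0  ] [ lambda ] = [ b ]

Solving the linear system:
  x*      = (3, 0.2857)
  lambda* = (-2.6667)
  f(x*)   = 5.7143

x* = (3, 0.2857), lambda* = (-2.6667)


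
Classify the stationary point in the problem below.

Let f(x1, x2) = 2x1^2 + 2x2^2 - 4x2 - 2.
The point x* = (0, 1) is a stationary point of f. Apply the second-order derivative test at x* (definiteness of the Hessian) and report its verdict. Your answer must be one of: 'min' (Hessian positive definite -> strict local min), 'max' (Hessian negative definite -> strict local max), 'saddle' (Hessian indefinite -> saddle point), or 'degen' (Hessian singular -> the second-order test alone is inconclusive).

Compute the Hessian H = grad^2 f:
  H = [[4, 0], [0, 4]]
Verify stationarity: grad f(x*) = H x* + g = (0, 0).
Eigenvalues of H: 4, 4.
Both eigenvalues > 0, so H is positive definite -> x* is a strict local min.

min


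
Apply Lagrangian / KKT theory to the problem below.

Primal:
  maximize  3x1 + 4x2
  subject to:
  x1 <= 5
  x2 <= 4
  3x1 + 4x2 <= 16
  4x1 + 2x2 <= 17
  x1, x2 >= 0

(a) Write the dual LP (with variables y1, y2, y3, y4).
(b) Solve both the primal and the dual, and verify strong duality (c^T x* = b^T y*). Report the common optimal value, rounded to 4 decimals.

The standard primal-dual pair for 'max c^T x s.t. A x <= b, x >= 0' is:
  Dual:  min b^T y  s.t.  A^T y >= c,  y >= 0.

So the dual LP is:
  minimize  5y1 + 4y2 + 16y3 + 17y4
  subject to:
    y1 + 3y3 + 4y4 >= 3
    y2 + 4y3 + 2y4 >= 4
    y1, y2, y3, y4 >= 0

Solving the primal: x* = (3.6, 1.3).
  primal value c^T x* = 16.
Solving the dual: y* = (0, 0, 1, 0).
  dual value b^T y* = 16.
Strong duality: c^T x* = b^T y*. Confirmed.

16


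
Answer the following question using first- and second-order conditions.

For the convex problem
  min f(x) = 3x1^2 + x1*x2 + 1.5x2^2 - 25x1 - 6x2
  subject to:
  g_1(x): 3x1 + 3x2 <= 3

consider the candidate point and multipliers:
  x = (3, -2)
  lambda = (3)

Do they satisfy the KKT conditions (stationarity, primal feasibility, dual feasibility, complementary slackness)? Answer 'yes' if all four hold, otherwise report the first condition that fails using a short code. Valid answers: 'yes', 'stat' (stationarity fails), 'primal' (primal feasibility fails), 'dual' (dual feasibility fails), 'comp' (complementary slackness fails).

Gradient of f: grad f(x) = Q x + c = (-9, -9)
Constraint values g_i(x) = a_i^T x - b_i:
  g_1((3, -2)) = 0
Stationarity residual: grad f(x) + sum_i lambda_i a_i = (0, 0)
  -> stationarity OK
Primal feasibility (all g_i <= 0): OK
Dual feasibility (all lambda_i >= 0): OK
Complementary slackness (lambda_i * g_i(x) = 0 for all i): OK

Verdict: yes, KKT holds.

yes


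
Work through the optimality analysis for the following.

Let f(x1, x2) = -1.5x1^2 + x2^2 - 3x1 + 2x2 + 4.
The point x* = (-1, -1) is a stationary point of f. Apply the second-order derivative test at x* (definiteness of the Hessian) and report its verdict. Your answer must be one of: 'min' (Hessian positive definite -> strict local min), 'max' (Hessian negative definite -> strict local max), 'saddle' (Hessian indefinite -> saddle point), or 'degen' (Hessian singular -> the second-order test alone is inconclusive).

Compute the Hessian H = grad^2 f:
  H = [[-3, 0], [0, 2]]
Verify stationarity: grad f(x*) = H x* + g = (0, 0).
Eigenvalues of H: -3, 2.
Eigenvalues have mixed signs, so H is indefinite -> x* is a saddle point.

saddle


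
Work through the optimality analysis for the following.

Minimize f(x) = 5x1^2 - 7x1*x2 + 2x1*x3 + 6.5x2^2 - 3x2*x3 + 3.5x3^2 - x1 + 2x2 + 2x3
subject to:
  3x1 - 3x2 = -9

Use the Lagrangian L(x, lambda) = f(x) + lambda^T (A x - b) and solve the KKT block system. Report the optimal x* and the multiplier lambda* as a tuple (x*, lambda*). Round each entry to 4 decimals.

Form the Lagrangian:
  L(x, lambda) = (1/2) x^T Q x + c^T x + lambda^T (A x - b)
Stationarity (grad_x L = 0): Q x + c + A^T lambda = 0.
Primal feasibility: A x = b.

This gives the KKT block system:
  [ Q   A^T ] [ x     ]   [-c ]
  [ A    0  ] [ lambda ] = [ b ]

Solving the linear system:
  x*      = (-2.0323, 0.9677, 0.7097)
  lambda* = (8.8925)
  f(x*)   = 42.7097

x* = (-2.0323, 0.9677, 0.7097), lambda* = (8.8925)


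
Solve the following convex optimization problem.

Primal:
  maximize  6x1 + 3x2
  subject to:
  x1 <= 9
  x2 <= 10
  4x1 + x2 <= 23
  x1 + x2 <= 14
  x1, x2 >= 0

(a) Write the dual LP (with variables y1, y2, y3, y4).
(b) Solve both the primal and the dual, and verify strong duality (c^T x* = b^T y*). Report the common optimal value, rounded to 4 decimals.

The standard primal-dual pair for 'max c^T x s.t. A x <= b, x >= 0' is:
  Dual:  min b^T y  s.t.  A^T y >= c,  y >= 0.

So the dual LP is:
  minimize  9y1 + 10y2 + 23y3 + 14y4
  subject to:
    y1 + 4y3 + y4 >= 6
    y2 + y3 + y4 >= 3
    y1, y2, y3, y4 >= 0

Solving the primal: x* = (3.25, 10).
  primal value c^T x* = 49.5.
Solving the dual: y* = (0, 1.5, 1.5, 0).
  dual value b^T y* = 49.5.
Strong duality: c^T x* = b^T y*. Confirmed.

49.5


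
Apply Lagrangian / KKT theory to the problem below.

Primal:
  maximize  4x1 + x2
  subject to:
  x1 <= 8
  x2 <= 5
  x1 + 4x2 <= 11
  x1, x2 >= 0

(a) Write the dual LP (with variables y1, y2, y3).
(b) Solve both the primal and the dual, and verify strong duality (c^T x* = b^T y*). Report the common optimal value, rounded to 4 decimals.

The standard primal-dual pair for 'max c^T x s.t. A x <= b, x >= 0' is:
  Dual:  min b^T y  s.t.  A^T y >= c,  y >= 0.

So the dual LP is:
  minimize  8y1 + 5y2 + 11y3
  subject to:
    y1 + y3 >= 4
    y2 + 4y3 >= 1
    y1, y2, y3 >= 0

Solving the primal: x* = (8, 0.75).
  primal value c^T x* = 32.75.
Solving the dual: y* = (3.75, 0, 0.25).
  dual value b^T y* = 32.75.
Strong duality: c^T x* = b^T y*. Confirmed.

32.75


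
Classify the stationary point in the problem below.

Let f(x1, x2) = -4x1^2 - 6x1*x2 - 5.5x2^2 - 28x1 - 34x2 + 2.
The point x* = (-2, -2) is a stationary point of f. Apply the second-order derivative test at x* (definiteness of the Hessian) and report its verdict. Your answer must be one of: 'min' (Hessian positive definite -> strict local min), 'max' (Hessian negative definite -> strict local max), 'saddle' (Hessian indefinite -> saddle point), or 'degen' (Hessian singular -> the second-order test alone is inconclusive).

Compute the Hessian H = grad^2 f:
  H = [[-8, -6], [-6, -11]]
Verify stationarity: grad f(x*) = H x* + g = (0, 0).
Eigenvalues of H: -15.6847, -3.3153.
Both eigenvalues < 0, so H is negative definite -> x* is a strict local max.

max


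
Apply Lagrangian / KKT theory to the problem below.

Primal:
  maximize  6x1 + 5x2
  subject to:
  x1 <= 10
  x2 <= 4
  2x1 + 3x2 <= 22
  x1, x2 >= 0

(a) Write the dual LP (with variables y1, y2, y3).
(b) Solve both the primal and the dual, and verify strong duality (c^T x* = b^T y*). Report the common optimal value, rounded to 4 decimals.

The standard primal-dual pair for 'max c^T x s.t. A x <= b, x >= 0' is:
  Dual:  min b^T y  s.t.  A^T y >= c,  y >= 0.

So the dual LP is:
  minimize  10y1 + 4y2 + 22y3
  subject to:
    y1 + 2y3 >= 6
    y2 + 3y3 >= 5
    y1, y2, y3 >= 0

Solving the primal: x* = (10, 0.6667).
  primal value c^T x* = 63.3333.
Solving the dual: y* = (2.6667, 0, 1.6667).
  dual value b^T y* = 63.3333.
Strong duality: c^T x* = b^T y*. Confirmed.

63.3333


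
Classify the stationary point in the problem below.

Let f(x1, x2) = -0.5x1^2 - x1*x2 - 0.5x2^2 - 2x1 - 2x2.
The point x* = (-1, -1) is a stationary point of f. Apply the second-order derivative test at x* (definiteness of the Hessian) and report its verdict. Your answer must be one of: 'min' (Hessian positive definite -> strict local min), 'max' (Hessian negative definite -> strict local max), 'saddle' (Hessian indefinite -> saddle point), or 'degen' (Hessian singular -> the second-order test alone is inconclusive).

Compute the Hessian H = grad^2 f:
  H = [[-1, -1], [-1, -1]]
Verify stationarity: grad f(x*) = H x* + g = (0, 0).
Eigenvalues of H: -2, 0.
H has a zero eigenvalue (singular; negative semidefinite but not definite), so H is neither positive definite, negative definite, nor indefinite. The second-order test alone is inconclusive -> degen.
(Indeed, f is constant along the null direction of H through x*, so x* is not a strict local extremum.)

degen


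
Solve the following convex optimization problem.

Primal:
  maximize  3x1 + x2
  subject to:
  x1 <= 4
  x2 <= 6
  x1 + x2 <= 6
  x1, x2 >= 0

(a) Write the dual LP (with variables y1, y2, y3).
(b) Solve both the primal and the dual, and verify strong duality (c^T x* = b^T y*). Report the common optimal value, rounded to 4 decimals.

The standard primal-dual pair for 'max c^T x s.t. A x <= b, x >= 0' is:
  Dual:  min b^T y  s.t.  A^T y >= c,  y >= 0.

So the dual LP is:
  minimize  4y1 + 6y2 + 6y3
  subject to:
    y1 + y3 >= 3
    y2 + y3 >= 1
    y1, y2, y3 >= 0

Solving the primal: x* = (4, 2).
  primal value c^T x* = 14.
Solving the dual: y* = (2, 0, 1).
  dual value b^T y* = 14.
Strong duality: c^T x* = b^T y*. Confirmed.

14


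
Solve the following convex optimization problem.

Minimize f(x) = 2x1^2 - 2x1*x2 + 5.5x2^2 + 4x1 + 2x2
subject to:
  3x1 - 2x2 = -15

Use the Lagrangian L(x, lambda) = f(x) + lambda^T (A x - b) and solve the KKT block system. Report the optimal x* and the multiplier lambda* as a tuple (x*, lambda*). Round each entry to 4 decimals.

Form the Lagrangian:
  L(x, lambda) = (1/2) x^T Q x + c^T x + lambda^T (A x - b)
Stationarity (grad_x L = 0): Q x + c + A^T lambda = 0.
Primal feasibility: A x = b.

This gives the KKT block system:
  [ Q   A^T ] [ x     ]   [-c ]
  [ A    0  ] [ lambda ] = [ b ]

Solving the linear system:
  x*      = (-5.0879, -0.1319)
  lambda* = (5.3626)
  f(x*)   = 29.9121

x* = (-5.0879, -0.1319), lambda* = (5.3626)


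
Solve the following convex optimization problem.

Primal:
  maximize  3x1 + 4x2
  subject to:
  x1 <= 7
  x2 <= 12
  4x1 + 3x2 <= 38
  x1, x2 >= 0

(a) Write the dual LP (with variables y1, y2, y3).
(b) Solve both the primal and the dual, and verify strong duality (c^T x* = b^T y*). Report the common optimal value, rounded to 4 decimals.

The standard primal-dual pair for 'max c^T x s.t. A x <= b, x >= 0' is:
  Dual:  min b^T y  s.t.  A^T y >= c,  y >= 0.

So the dual LP is:
  minimize  7y1 + 12y2 + 38y3
  subject to:
    y1 + 4y3 >= 3
    y2 + 3y3 >= 4
    y1, y2, y3 >= 0

Solving the primal: x* = (0.5, 12).
  primal value c^T x* = 49.5.
Solving the dual: y* = (0, 1.75, 0.75).
  dual value b^T y* = 49.5.
Strong duality: c^T x* = b^T y*. Confirmed.

49.5


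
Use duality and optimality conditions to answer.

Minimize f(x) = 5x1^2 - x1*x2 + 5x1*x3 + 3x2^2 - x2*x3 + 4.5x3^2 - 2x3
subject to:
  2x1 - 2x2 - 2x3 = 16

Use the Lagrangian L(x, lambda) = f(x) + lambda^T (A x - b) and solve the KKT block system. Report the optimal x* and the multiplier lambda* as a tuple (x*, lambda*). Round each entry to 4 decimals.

Form the Lagrangian:
  L(x, lambda) = (1/2) x^T Q x + c^T x + lambda^T (A x - b)
Stationarity (grad_x L = 0): Q x + c + A^T lambda = 0.
Primal feasibility: A x = b.

This gives the KKT block system:
  [ Q   A^T ] [ x     ]   [-c ]
  [ A    0  ] [ lambda ] = [ b ]

Solving the linear system:
  x*      = (2.6414, -2.3376, -3.0211)
  lambda* = (-6.8228)
  f(x*)   = 57.6034

x* = (2.6414, -2.3376, -3.0211), lambda* = (-6.8228)


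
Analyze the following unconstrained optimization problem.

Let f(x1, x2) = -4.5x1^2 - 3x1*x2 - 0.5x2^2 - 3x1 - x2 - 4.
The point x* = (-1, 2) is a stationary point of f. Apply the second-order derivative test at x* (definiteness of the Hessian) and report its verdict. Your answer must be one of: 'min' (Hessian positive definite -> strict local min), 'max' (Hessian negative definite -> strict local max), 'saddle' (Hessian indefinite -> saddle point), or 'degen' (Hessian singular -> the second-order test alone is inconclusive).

Compute the Hessian H = grad^2 f:
  H = [[-9, -3], [-3, -1]]
Verify stationarity: grad f(x*) = H x* + g = (0, 0).
Eigenvalues of H: -10, 0.
H has a zero eigenvalue (singular; negative semidefinite but not definite), so H is neither positive definite, negative definite, nor indefinite. The second-order test alone is inconclusive -> degen.
(Indeed, f is constant along the null direction of H through x*, so x* is not a strict local extremum.)

degen


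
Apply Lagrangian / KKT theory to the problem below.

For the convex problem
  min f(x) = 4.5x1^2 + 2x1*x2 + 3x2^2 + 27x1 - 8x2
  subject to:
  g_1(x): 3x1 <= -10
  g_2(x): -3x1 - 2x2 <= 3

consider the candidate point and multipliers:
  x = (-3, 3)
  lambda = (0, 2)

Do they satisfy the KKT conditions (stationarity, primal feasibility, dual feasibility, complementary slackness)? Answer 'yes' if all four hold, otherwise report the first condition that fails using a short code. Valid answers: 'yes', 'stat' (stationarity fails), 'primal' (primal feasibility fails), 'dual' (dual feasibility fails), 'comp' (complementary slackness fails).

Gradient of f: grad f(x) = Q x + c = (6, 4)
Constraint values g_i(x) = a_i^T x - b_i:
  g_1((-3, 3)) = 1
  g_2((-3, 3)) = 0
Stationarity residual: grad f(x) + sum_i lambda_i a_i = (0, 0)
  -> stationarity OK
Primal feasibility (all g_i <= 0): FAILS
Dual feasibility (all lambda_i >= 0): OK
Complementary slackness (lambda_i * g_i(x) = 0 for all i): OK

Verdict: the first failing condition is primal_feasibility -> primal.

primal


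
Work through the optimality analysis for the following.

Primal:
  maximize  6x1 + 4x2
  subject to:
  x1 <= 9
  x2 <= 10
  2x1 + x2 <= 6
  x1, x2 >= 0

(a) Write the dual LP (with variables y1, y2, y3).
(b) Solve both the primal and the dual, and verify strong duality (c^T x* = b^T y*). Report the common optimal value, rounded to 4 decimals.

The standard primal-dual pair for 'max c^T x s.t. A x <= b, x >= 0' is:
  Dual:  min b^T y  s.t.  A^T y >= c,  y >= 0.

So the dual LP is:
  minimize  9y1 + 10y2 + 6y3
  subject to:
    y1 + 2y3 >= 6
    y2 + y3 >= 4
    y1, y2, y3 >= 0

Solving the primal: x* = (0, 6).
  primal value c^T x* = 24.
Solving the dual: y* = (0, 0, 4).
  dual value b^T y* = 24.
Strong duality: c^T x* = b^T y*. Confirmed.

24


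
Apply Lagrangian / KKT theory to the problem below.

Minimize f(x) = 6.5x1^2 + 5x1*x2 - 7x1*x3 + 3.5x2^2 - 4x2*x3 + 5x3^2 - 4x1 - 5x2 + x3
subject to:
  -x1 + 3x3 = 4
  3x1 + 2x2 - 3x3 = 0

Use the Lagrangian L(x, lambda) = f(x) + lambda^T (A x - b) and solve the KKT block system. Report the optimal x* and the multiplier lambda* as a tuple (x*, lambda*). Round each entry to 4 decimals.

Form the Lagrangian:
  L(x, lambda) = (1/2) x^T Q x + c^T x + lambda^T (A x - b)
Stationarity (grad_x L = 0): Q x + c + A^T lambda = 0.
Primal feasibility: A x = b.

This gives the KKT block system:
  [ Q   A^T ] [ x     ]   [-c ]
  [ A    0  ] [ lambda ] = [ b ]

Solving the linear system:
  x*      = (0.5366, 1.4634, 1.5122)
  lambda* = (-3.1098, -0.939)
  f(x*)   = 2.2439

x* = (0.5366, 1.4634, 1.5122), lambda* = (-3.1098, -0.939)


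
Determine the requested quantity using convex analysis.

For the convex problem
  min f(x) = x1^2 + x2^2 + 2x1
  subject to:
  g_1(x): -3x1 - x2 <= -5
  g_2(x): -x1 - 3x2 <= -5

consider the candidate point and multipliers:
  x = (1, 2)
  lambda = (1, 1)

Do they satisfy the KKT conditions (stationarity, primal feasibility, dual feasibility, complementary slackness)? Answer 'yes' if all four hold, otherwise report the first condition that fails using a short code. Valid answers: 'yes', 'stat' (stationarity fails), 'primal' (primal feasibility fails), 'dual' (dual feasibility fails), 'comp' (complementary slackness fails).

Gradient of f: grad f(x) = Q x + c = (4, 4)
Constraint values g_i(x) = a_i^T x - b_i:
  g_1((1, 2)) = 0
  g_2((1, 2)) = -2
Stationarity residual: grad f(x) + sum_i lambda_i a_i = (0, 0)
  -> stationarity OK
Primal feasibility (all g_i <= 0): OK
Dual feasibility (all lambda_i >= 0): OK
Complementary slackness (lambda_i * g_i(x) = 0 for all i): FAILS

Verdict: the first failing condition is complementary_slackness -> comp.

comp


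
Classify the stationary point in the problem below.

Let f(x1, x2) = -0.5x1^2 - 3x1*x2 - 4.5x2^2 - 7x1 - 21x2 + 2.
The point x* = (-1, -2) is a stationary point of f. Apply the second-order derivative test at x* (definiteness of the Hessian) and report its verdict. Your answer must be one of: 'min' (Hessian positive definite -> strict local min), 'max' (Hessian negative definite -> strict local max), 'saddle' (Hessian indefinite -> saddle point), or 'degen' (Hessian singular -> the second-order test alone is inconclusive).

Compute the Hessian H = grad^2 f:
  H = [[-1, -3], [-3, -9]]
Verify stationarity: grad f(x*) = H x* + g = (0, 0).
Eigenvalues of H: -10, 0.
H has a zero eigenvalue (singular; negative semidefinite but not definite), so H is neither positive definite, negative definite, nor indefinite. The second-order test alone is inconclusive -> degen.
(Indeed, f is constant along the null direction of H through x*, so x* is not a strict local extremum.)

degen
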